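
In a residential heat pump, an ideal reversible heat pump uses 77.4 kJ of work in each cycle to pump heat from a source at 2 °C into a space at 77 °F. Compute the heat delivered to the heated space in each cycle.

T_H = 77 °F → (77 − 32) × 5/9 = 25.00 °C = 298.15 K.
T_C = 2 °C → 2 + 273.15 = 275.15 K.
The Carnot heat-pump COP is COP_HP = T_H/(T_H − T_C) = 298.15/23.00 = 12.9630.
Q_H = COP_HP · W = 12.9630 × 77.4 = 1000 kJ.

Q_H ≈ 1000 kJ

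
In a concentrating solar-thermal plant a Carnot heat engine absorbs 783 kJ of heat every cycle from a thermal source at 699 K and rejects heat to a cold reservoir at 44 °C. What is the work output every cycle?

T_C = 44 °C → 44 + 273.15 = 317.15 K.
For a reversible engine, η = 1 − T_C/T_H = 1 − 317.15/699.00 = 0.5463.
W = η·Q_H = 0.5463 × 783 = 427.7 kJ.

W ≈ 427.7 kJ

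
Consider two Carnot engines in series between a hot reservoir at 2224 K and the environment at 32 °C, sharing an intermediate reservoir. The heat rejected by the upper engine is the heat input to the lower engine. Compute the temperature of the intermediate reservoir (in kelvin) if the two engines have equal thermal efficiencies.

T_C = 32 °C → 32 + 273.15 = 305.15 K.
Equal efficiencies require 1 − T_m/T_H = 1 − T_C/T_m, i.e. T_m/T_H = T_C/T_m, so T_m = √(T_H·T_C) = √(2224.00 × 305.15) = 823.8 K.

T_m ≈ 823.8 K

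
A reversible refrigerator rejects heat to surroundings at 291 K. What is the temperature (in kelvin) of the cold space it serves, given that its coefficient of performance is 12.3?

COP_R = T_C/(T_H − T_C) ⇒ T_C = T_H·COP_R/(1 + COP_R) = 291.00 × 12.3/(1 + 12.3) = 269 K.

T_C ≈ 269 K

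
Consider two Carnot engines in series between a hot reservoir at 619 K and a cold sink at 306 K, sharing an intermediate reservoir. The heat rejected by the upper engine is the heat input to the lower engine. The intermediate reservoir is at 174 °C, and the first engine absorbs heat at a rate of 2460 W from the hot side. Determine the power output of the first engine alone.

T_m = 174 °C → 174 + 273.15 = 447.15 K.
First-stage efficiency η₁ = 1 − T_m/T_H = 1 − 447.15/619.00 = 0.2776.
W₁ = η₁·Q_H = 0.2776 × 2460 = 683 W.

Ẇ₁ ≈ 683 W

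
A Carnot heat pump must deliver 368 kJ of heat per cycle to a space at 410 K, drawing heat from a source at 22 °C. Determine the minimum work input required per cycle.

T_C = 22 °C → 22 + 273.15 = 295.15 K.
COP_HP = T_H/(T_H − T_C) = 410.00/114.85 = 3.5699.
W = Q_H/COP_HP = 368/3.5699 = 103 kJ.

W_in ≈ 103 kJ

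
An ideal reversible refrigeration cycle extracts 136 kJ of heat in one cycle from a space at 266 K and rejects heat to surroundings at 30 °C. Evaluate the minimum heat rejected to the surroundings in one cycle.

T_H = 30 °C → 30 + 273.15 = 303.15 K.
For a reversible cycle Q_H/Q_C = T_H/T_C, so Q_H = Q_C·T_H/T_C = 136 × 303.15/266.00 = 155 kJ.

Q_H ≈ 155 kJ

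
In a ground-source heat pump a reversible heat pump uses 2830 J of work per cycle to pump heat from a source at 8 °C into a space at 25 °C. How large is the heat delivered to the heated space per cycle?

Q_H ≈ 49600 J

T_H = 25 °C → 25 + 273.15 = 298.15 K.
T_C = 8 °C → 8 + 273.15 = 281.15 K.
COP_HP = T_H/(T_H − T_C) = 298.15/17.00 = 17.5382.
Q_H = COP_HP · W = 17.5382 × 2830 = 49600 J.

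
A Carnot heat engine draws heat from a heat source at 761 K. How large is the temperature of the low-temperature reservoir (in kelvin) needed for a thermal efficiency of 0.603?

From η = 1 − T_C/T_H, T_C = T_H·(1 − η) = 761.00 × (1 − 0.603) = 302 K.

T_C ≈ 302 K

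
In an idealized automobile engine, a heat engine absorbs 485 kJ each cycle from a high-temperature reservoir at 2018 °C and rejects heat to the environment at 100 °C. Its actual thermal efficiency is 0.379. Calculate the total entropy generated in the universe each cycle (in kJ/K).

ΔS_univ ≈ 0.5955 kJ/K

T_H = 2018 °C → 2018 + 273.15 = 2291.15 K.
T_C = 100 °C → 100 + 273.15 = 373.15 K.
W = η·Q_H = 0.379 × 485 = 183.8 kJ, so Q_C = Q_H − W = 301.2 kJ.
The hot reservoir loses entropy Q_H/T_H = 485/2291.15 = 0.2117 kJ/K; the cold reservoir gains Q_C/T_C = 301.2/373.15 = 0.8071 kJ/K.
ΔS_univ = −Q_H/T_H + Q_C/T_C = 0.5955 kJ/K (> 0, since η = 0.379 < η_Carnot = 0.837).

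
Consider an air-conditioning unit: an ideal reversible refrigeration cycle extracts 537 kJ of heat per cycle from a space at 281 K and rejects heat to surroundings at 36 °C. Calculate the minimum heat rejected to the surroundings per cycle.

Q_H ≈ 590.8 kJ

T_H = 36 °C → 36 + 273.15 = 309.15 K.
For a reversible cycle Q_H/Q_C = T_H/T_C, so Q_H = Q_C·T_H/T_C = 537 × 309.15/281.00 = 590.8 kJ.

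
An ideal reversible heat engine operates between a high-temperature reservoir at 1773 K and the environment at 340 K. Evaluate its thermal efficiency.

η_rev = 1 − T_C/T_H = 1 − 340.00/1773.00 = 0.808.

η ≈ 0.808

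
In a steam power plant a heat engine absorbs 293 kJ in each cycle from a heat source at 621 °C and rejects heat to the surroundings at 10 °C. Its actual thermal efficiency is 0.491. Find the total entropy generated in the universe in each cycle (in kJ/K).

T_H = 621 °C → 621 + 273.15 = 894.15 K.
T_C = 10 °C → 10 + 273.15 = 283.15 K.
W = η·Q_H = 0.491 × 293 = 143.9 kJ, so Q_C = Q_H − W = 149.1 kJ.
The hot reservoir loses entropy Q_H/T_H = 293/894.15 = 0.3277 kJ/K; the cold reservoir gains Q_C/T_C = 149.1/283.15 = 0.5267 kJ/K.
ΔS_univ = −Q_H/T_H + Q_C/T_C = 0.199 kJ/K (> 0, since η = 0.491 < η_Carnot = 0.683).

ΔS_univ ≈ 0.199 kJ/K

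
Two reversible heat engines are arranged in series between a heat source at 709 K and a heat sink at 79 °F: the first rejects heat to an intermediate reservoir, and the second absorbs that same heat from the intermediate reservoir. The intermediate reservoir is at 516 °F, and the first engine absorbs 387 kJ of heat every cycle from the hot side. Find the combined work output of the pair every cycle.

W_total ≈ 224 kJ

T_C = 79 °F → (79 − 32) × 5/9 = 26.11 °C = 299.26 K.
Two reversible stages in series are equivalent to a single Carnot engine between T_H and T_C, so η_total = 1 − T_C/T_H = 1 − 299.26/709.00 = 0.5779.
W_total = η_total · Q_H = 0.5779 × 387 = 224 kJ.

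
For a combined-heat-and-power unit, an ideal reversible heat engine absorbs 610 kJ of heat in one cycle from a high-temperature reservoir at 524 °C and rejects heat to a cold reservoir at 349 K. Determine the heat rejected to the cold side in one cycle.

Q_C ≈ 267.1 kJ

T_H = 524 °C → 524 + 273.15 = 797.15 K.
Carnot efficiency: η = 1 − T_C/T_H = 1 − 349.00/797.15 = 0.5622.
For a reversible cycle Q_C/Q_H = T_C/T_H, so Q_C = 610 × 349.00/797.15 = 267.1 kJ.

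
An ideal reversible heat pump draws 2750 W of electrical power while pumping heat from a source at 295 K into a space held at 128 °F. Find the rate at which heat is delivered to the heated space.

Q̇_H ≈ 28500 W

T_H = 128 °F → (128 − 32) × 5/9 = 53.33 °C = 326.48 K.
Reversible heating COP: COP_HP = T_H/(T_H − T_C) = 326.48/31.48 = 10.3700.
Q_H = COP_HP · W = 10.3700 × 2750 = 28500 W.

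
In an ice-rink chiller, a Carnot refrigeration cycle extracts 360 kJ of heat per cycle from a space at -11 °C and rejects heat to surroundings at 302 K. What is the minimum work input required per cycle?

W_in ≈ 54.7 kJ

T_C = -11 °C → -11 + 273.15 = 262.15 K.
Carnot COP: COP_R = T_C/(T_H − T_C) = 262.15/39.85 = 6.5784.
W = Q_C/COP_R = 360/6.5784 = 54.7 kJ.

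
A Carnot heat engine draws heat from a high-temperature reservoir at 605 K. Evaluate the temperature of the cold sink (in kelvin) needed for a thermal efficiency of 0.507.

From η = 1 − T_C/T_H, T_C = T_H·(1 − η) = 605.00 × (1 − 0.507) = 298.3 K.

T_C ≈ 298.3 K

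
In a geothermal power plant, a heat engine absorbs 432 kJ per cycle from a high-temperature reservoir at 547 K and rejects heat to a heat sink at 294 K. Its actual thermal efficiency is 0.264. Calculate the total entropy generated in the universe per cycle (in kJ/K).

W = η·Q_H = 0.264 × 432 = 114.0 kJ, so Q_C = Q_H − W = 318.0 kJ.
The hot reservoir loses entropy Q_H/T_H = 432/547.00 = 0.7898 kJ/K; the cold reservoir gains Q_C/T_C = 318.0/294.00 = 1.081 kJ/K.
ΔS_univ = −Q_H/T_H + Q_C/T_C = 0.2917 kJ/K (> 0, since η = 0.264 < η_Carnot = 0.463).

ΔS_univ ≈ 0.2917 kJ/K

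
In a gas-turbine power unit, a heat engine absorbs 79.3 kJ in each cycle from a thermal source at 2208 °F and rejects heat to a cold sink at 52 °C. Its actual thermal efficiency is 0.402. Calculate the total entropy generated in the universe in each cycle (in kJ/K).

ΔS_univ ≈ 0.0923 kJ/K

T_H = 2208 °F → (2208 − 32) × 5/9 = 1208.89 °C = 1482.04 K.
T_C = 52 °C → 52 + 273.15 = 325.15 K.
W = η·Q_H = 0.402 × 79.3 = 31.88 kJ, so Q_C = Q_H − W = 47.42 kJ.
Entropy balance on the reservoirs: −Q_H/T_H = -0.05351 kJ/K, +Q_C/T_C = 0.1458 kJ/K.
ΔS_univ = −Q_H/T_H + Q_C/T_C = 0.0923 kJ/K (> 0, since η = 0.402 < η_Carnot = 0.781).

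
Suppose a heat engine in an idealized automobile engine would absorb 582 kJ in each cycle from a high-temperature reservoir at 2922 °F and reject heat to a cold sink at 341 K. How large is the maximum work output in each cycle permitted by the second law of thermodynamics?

W_max ≈ 476.4 kJ

T_H = 2922 °F → (2922 − 32) × 5/9 = 1605.56 °C = 1878.71 K.
The upper bound on efficiency is η_max = 1 − T_C/T_H = 1 − 341.00/1878.71 = 0.8185.
W_max = η_max · Q_H = 0.8185 × 582 = 476.4 kJ.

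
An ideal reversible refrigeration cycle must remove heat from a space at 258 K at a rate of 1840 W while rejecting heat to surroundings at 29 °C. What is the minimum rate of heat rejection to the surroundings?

T_H = 29 °C → 29 + 273.15 = 302.15 K.
For a reversible cycle Q_H/Q_C = T_H/T_C, so Q_H = Q_C·T_H/T_C = 1840 × 302.15/258.00 = 2155 W.

Q̇_H ≈ 2155 W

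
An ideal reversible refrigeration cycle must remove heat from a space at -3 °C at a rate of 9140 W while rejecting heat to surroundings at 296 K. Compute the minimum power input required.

Ẇ_in ≈ 875 W

T_C = -3 °C → -3 + 273.15 = 270.15 K.
COP_R = T_C/(T_H − T_C) = 270.15/25.85 = 10.4507.
W = Q_C/COP_R = 9140/10.4507 = 875 W.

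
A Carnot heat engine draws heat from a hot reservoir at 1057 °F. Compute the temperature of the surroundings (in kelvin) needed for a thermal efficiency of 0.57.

T_H = 1057 °F → (1057 − 32) × 5/9 = 569.44 °C = 842.59 K.
From η = 1 − T_C/T_H, T_C = T_H·(1 − η) = 842.59 × (1 − 0.57) = 362 K.

T_C ≈ 362 K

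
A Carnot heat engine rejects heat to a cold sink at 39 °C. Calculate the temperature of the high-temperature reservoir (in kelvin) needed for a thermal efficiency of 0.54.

T_C = 39 °C → 39 + 273.15 = 312.15 K.
From η = 1 − T_C/T_H, solving for T_H gives T_H = T_C/(1 − η) = 312.15/(1 − 0.54) = 679 K.

T_H ≈ 679 K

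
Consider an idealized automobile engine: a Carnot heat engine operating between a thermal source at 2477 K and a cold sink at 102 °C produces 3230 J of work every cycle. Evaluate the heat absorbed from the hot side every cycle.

T_C = 102 °C → 102 + 273.15 = 375.15 K.
For a reversible engine, η = 1 − T_C/T_H = 1 − 375.15/2477.00 = 0.8485.
Q_H = W/η = 3230/0.8485 = 3807 J.

Q_H ≈ 3807 J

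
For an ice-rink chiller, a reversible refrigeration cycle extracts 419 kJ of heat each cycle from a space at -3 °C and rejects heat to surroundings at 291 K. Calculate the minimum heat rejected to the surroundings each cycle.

Q_H ≈ 451.3 kJ

T_C = -3 °C → -3 + 273.15 = 270.15 K.
For a reversible cycle Q_H/Q_C = T_H/T_C, so Q_H = Q_C·T_H/T_C = 419 × 291.00/270.15 = 451.3 kJ.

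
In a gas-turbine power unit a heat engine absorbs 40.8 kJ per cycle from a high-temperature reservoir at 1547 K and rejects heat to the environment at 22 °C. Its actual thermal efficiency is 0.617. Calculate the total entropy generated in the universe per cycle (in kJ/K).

ΔS_univ ≈ 0.02657 kJ/K

T_C = 22 °C → 22 + 273.15 = 295.15 K.
W = η·Q_H = 0.617 × 40.8 = 25.17 kJ, so Q_C = Q_H − W = 15.63 kJ.
Reservoir entropy changes: ΔS_H = −Q_H/T_H = −40.8/1547.00 = -0.02637 kJ/K and ΔS_C = +Q_C/T_C = 15.63/295.15 = 0.05294 kJ/K.
ΔS_univ = −Q_H/T_H + Q_C/T_C = 0.02657 kJ/K (> 0, since η = 0.617 < η_Carnot = 0.809).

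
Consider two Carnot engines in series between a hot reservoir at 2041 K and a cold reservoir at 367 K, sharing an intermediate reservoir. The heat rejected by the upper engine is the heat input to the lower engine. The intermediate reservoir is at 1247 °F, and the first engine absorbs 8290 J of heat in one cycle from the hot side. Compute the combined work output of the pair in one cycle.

Two reversible stages in series are equivalent to a single Carnot engine between T_H and T_C, so η_total = 1 − T_C/T_H = 1 − 367.00/2041.00 = 0.8202.
W_total = η_total · Q_H = 0.8202 × 8290 = 6800 J.

W_total ≈ 6800 J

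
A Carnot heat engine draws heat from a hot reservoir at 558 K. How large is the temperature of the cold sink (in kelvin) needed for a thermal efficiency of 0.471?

From η = 1 − T_C/T_H, T_C = T_H·(1 − η) = 558.00 × (1 − 0.471) = 295 K.

T_C ≈ 295 K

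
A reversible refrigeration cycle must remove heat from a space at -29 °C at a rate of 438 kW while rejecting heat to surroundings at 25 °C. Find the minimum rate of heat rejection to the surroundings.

Q̇_H ≈ 535 kW

T_H = 25 °C → 25 + 273.15 = 298.15 K.
T_C = -29 °C → -29 + 273.15 = 244.15 K.
For a reversible cycle Q_H/Q_C = T_H/T_C, so Q_H = Q_C·T_H/T_C = 438 × 298.15/244.15 = 535 kW.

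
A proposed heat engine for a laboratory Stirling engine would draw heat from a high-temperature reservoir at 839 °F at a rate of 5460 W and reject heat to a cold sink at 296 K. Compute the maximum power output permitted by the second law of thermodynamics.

Ẇ_max ≈ 3220 W

T_H = 839 °F → (839 − 32) × 5/9 = 448.33 °C = 721.48 K.
The upper bound on efficiency is η_max = 1 − T_C/T_H = 1 − 296.00/721.48 = 0.5897.
W_max = η_max · Q_H = 0.5897 × 5460 = 3220 W.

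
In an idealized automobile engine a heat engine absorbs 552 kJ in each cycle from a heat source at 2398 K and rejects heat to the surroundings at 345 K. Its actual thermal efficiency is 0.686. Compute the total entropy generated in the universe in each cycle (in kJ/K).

ΔS_univ ≈ 0.272 kJ/K

W = η·Q_H = 0.686 × 552 = 378.7 kJ, so Q_C = Q_H − W = 173.3 kJ.
The hot reservoir loses entropy Q_H/T_H = 552/2398.00 = 0.2302 kJ/K; the cold reservoir gains Q_C/T_C = 173.3/345.00 = 0.5024 kJ/K.
ΔS_univ = −Q_H/T_H + Q_C/T_C = 0.272 kJ/K (> 0, since η = 0.686 < η_Carnot = 0.856).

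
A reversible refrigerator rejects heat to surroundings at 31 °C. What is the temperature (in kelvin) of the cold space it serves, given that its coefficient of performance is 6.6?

T_H = 31 °C → 31 + 273.15 = 304.15 K.
COP_R = T_C/(T_H − T_C) ⇒ T_C = T_H·COP_R/(1 + COP_R) = 304.15 × 6.6/(1 + 6.6) = 264 K.

T_C ≈ 264 K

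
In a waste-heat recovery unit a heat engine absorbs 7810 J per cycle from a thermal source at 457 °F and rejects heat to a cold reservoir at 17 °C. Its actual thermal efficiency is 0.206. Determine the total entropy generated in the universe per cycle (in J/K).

ΔS_univ ≈ 6.036 J/K

T_H = 457 °F → (457 − 32) × 5/9 = 236.11 °C = 509.26 K.
T_C = 17 °C → 17 + 273.15 = 290.15 K.
W = η·Q_H = 0.206 × 7810 = 1609 J, so Q_C = Q_H − W = 6201 J.
Entropy balance on the reservoirs: −Q_H/T_H = -15.34 J/K, +Q_C/T_C = 21.37 J/K.
ΔS_univ = −Q_H/T_H + Q_C/T_C = 6.036 J/K (> 0, since η = 0.206 < η_Carnot = 0.430).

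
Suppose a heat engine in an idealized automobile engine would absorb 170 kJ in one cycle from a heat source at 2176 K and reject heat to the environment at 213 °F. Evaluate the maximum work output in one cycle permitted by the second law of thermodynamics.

T_C = 213 °F → (213 − 32) × 5/9 = 100.56 °C = 373.71 K.
By the Carnot theorem, η_max = 1 − T_C/T_H = 1 − 373.71/2176.00 = 0.8283.
W_max = η_max · Q_H = 0.8283 × 170 = 141 kJ.

W_max ≈ 141 kJ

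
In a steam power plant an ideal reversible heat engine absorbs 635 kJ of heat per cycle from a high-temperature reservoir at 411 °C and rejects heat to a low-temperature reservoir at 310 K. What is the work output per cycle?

T_H = 411 °C → 411 + 273.15 = 684.15 K.
Since the cycle is reversible, η = 1 − T_C/T_H = 1 − 310.00/684.15 = 0.5469.
W = η·Q_H = 0.5469 × 635 = 347 kJ.

W ≈ 347 kJ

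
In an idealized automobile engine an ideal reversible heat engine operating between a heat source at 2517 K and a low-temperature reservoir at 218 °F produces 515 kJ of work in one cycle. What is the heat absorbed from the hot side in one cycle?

Q_H ≈ 606 kJ

T_C = 218 °F → (218 − 32) × 5/9 = 103.33 °C = 376.48 K.
Carnot efficiency: η = 1 − T_C/T_H = 1 − 376.48/2517.00 = 0.8504.
Q_H = W/η = 515/0.8504 = 606 kJ.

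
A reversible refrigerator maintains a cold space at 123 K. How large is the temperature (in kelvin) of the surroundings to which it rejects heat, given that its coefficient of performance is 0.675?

T_H ≈ 305 K

COP_R = T_C/(T_H − T_C) ⇒ T_H = T_C·(1 + 1/COP_R) = 123.00 × (1 + 1/0.675) = 305 K.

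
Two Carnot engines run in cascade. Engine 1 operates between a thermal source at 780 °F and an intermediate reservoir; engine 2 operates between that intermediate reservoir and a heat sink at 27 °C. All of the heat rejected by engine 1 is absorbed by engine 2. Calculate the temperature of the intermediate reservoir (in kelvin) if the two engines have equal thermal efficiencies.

T_m ≈ 455 K

T_H = 780 °F → (780 − 32) × 5/9 = 415.56 °C = 688.71 K.
T_C = 27 °C → 27 + 273.15 = 300.15 K.
Equal efficiencies require 1 − T_m/T_H = 1 − T_C/T_m, i.e. T_m/T_H = T_C/T_m, so T_m = √(T_H·T_C) = √(688.71 × 300.15) = 455 K.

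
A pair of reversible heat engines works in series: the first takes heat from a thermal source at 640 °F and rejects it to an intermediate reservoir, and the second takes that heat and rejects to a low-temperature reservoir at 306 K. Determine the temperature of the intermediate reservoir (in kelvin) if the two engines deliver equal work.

T_H = 640 °F → (640 − 32) × 5/9 = 337.78 °C = 610.93 K.
For reversible stages Q_m = Q_H·(T_m/T_H). Setting W₁ = Q_H(1 − T_m/T_H) equal to W₂ = Q_m(1 − T_C/T_m) = Q_H·(T_m − T_C)/T_H gives T_H − T_m = T_m − T_C, so T_m = (T_H + T_C)/2 = (610.93 + 306.00)/2 = 458 K.

T_m ≈ 458 K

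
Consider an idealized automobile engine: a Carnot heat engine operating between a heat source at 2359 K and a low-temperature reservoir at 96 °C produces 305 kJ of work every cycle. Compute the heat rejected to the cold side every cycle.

Q_C ≈ 56.58 kJ

T_C = 96 °C → 96 + 273.15 = 369.15 K.
Carnot efficiency: η = 1 − T_C/T_H = 1 − 369.15/2359.00 = 0.8435.
Since Q_C/Q_H = T_C/T_H and Q_H = W/η, Q_C = W·T_C/(T_H − T_C) = 305 × 369.15/1989.85 = 56.58 kJ.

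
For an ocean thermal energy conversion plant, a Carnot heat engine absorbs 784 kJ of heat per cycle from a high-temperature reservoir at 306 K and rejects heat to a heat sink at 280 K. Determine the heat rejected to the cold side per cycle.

Q_C ≈ 717.4 kJ

Since the cycle is reversible, η = 1 − T_C/T_H = 1 − 280.00/306.00 = 0.0850.
For a reversible cycle Q_C/Q_H = T_C/T_H, so Q_C = 784 × 280.00/306.00 = 717.4 kJ.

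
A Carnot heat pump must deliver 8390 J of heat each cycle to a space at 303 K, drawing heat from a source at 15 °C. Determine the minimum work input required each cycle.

T_C = 15 °C → 15 + 273.15 = 288.15 K.
COP_HP = T_H/(T_H − T_C) = 303.00/14.85 = 20.4040.
W = Q_H/COP_HP = 8390/20.4040 = 411 J.

W_in ≈ 411 J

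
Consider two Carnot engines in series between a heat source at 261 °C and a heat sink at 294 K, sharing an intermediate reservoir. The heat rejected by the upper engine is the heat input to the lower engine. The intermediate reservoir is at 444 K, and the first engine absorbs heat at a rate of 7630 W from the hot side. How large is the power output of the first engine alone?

T_H = 261 °C → 261 + 273.15 = 534.15 K.
First-stage efficiency η₁ = 1 − T_m/T_H = 1 − 444.00/534.15 = 0.1688.
W₁ = η₁·Q_H = 0.1688 × 7630 = 1288 W.

Ẇ₁ ≈ 1288 W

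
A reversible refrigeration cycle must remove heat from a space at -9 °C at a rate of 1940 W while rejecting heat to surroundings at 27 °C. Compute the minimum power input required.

T_H = 27 °C → 27 + 273.15 = 300.15 K.
T_C = -9 °C → -9 + 273.15 = 264.15 K.
For a reversible refrigerator, COP_R = T_C/(T_H − T_C) = 264.15/36.00 = 7.3375.
W = Q_C/COP_R = 1940/7.3375 = 264.4 W.

Ẇ_in ≈ 264.4 W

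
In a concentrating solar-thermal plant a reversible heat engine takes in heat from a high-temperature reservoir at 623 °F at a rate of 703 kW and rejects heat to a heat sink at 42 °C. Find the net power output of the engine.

Ẇ ≈ 334.7 kW

T_H = 623 °F → (623 − 32) × 5/9 = 328.33 °C = 601.48 K.
T_C = 42 °C → 42 + 273.15 = 315.15 K.
Carnot efficiency: η = 1 − T_C/T_H = 1 − 315.15/601.48 = 0.4760.
W = η·Q_H = 0.4760 × 703 = 334.7 kW.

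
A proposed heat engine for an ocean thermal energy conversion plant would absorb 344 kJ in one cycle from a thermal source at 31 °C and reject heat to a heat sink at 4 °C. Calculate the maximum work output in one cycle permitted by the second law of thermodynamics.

T_H = 31 °C → 31 + 273.15 = 304.15 K.
T_C = 4 °C → 4 + 273.15 = 277.15 K.
The upper bound on efficiency is η_max = 1 − T_C/T_H = 1 − 277.15/304.15 = 0.0888.
W_max = η_max · Q_H = 0.0888 × 344 = 30.5 kJ.

W_max ≈ 30.5 kJ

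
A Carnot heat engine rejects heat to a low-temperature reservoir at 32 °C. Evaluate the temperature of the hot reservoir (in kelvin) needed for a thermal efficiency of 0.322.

T_H ≈ 450.1 K

T_C = 32 °C → 32 + 273.15 = 305.15 K.
From η = 1 − T_C/T_H, solving for T_H gives T_H = T_C/(1 − η) = 305.15/(1 − 0.322) = 450.1 K.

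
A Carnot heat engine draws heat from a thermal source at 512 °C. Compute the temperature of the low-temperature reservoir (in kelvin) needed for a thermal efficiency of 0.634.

T_H = 512 °C → 512 + 273.15 = 785.15 K.
From η = 1 − T_C/T_H, T_C = T_H·(1 − η) = 785.15 × (1 − 0.634) = 287 K.

T_C ≈ 287 K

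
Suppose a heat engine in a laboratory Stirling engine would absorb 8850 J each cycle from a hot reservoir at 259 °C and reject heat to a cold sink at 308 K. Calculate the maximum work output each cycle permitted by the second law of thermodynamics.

W_max ≈ 3730 J

T_H = 259 °C → 259 + 273.15 = 532.15 K.
The second-law ceiling is the Carnot efficiency, η_max = 1 − T_C/T_H = 1 − 308.00/532.15 = 0.4212.
W_max = η_max · Q_H = 0.4212 × 8850 = 3730 J.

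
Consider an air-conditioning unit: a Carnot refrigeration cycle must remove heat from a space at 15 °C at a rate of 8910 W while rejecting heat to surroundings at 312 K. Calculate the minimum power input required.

Ẇ_in ≈ 737 W

T_C = 15 °C → 15 + 273.15 = 288.15 K.
For a reversible refrigerator, COP_R = T_C/(T_H − T_C) = 288.15/23.85 = 12.0818.
W = Q_C/COP_R = 8910/12.0818 = 737 W.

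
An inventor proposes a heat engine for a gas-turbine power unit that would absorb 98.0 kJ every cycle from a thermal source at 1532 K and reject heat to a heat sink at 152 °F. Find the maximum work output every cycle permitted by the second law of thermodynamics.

T_C = 152 °F → (152 − 32) × 5/9 = 66.67 °C = 339.82 K.
No engine can exceed the Carnot limit: η_max = 1 − T_C/T_H = 1 − 339.82/1532.00 = 0.7782.
W_max = η_max · Q_H = 0.7782 × 98.0 = 76.3 kJ.

W_max ≈ 76.3 kJ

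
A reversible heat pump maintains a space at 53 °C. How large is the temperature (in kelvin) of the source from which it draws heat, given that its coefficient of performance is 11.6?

T_H = 53 °C → 53 + 273.15 = 326.15 K.
COP_HP = T_H/(T_H − T_C) ⇒ T_C = T_H·(COP_HP − 1)/COP_HP = 326.15 × (11.6 − 1)/11.6 = 298.0 K.

T_C ≈ 298.0 K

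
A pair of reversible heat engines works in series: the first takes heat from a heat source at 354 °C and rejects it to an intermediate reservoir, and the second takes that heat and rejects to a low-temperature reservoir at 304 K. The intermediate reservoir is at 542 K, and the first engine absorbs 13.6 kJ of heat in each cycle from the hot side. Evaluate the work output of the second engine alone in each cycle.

T_H = 354 °C → 354 + 273.15 = 627.15 K.
Heat entering the second stage: Q_m = Q_H·(T_m/T_H) = 13.6 × 542.00/627.15 = 11.8 kJ.
Second-stage efficiency η₂ = 1 − T_C/T_m = 1 − 304.00/542.00 = 0.4391, so W₂ = η₂·Q_m = 5.16 kJ.

W₂ ≈ 5.16 kJ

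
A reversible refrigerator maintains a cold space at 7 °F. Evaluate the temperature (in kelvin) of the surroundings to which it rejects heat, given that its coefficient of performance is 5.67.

T_C = 7 °F → (7 − 32) × 5/9 = -13.89 °C = 259.26 K.
COP_R = T_C/(T_H − T_C) ⇒ T_H = T_C·(1 + 1/COP_R) = 259.26 × (1 + 1/5.67) = 305 K.

T_H ≈ 305 K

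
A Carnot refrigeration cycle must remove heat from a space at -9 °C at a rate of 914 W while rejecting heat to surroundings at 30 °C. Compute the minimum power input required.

Ẇ_in ≈ 135 W

T_H = 30 °C → 30 + 273.15 = 303.15 K.
T_C = -9 °C → -9 + 273.15 = 264.15 K.
Carnot COP: COP_R = T_C/(T_H − T_C) = 264.15/39.00 = 6.7731.
W = Q_C/COP_R = 914/6.7731 = 135 W.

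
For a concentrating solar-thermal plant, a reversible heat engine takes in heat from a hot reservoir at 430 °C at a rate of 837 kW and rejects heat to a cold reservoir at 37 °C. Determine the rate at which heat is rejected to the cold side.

T_H = 430 °C → 430 + 273.15 = 703.15 K.
T_C = 37 °C → 37 + 273.15 = 310.15 K.
For a reversible engine, η = 1 − T_C/T_H = 1 − 310.15/703.15 = 0.5589.
For a reversible cycle Q_C/Q_H = T_C/T_H, so Q_C = 837 × 310.15/703.15 = 369.2 kW.

Q̇_C ≈ 369.2 kW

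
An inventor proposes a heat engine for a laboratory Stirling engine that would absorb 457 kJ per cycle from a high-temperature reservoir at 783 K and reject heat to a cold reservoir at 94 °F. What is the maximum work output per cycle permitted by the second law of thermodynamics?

T_C = 94 °F → (94 − 32) × 5/9 = 34.44 °C = 307.59 K.
No engine can exceed the Carnot limit: η_max = 1 − T_C/T_H = 1 − 307.59/783.00 = 0.6072.
W_max = η_max · Q_H = 0.6072 × 457 = 277 kJ.

W_max ≈ 277 kJ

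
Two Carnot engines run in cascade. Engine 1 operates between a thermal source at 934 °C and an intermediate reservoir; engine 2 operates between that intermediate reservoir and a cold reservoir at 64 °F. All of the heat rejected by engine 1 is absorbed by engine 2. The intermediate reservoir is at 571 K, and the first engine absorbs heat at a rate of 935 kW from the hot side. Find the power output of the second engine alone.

T_H = 934 °C → 934 + 273.15 = 1207.15 K.
T_C = 64 °F → (64 − 32) × 5/9 = 17.78 °C = 290.93 K.
Heat entering the second stage: Q_m = Q_H·(T_m/T_H) = 935 × 571.00/1207.15 = 442.3 kW.
Second-stage efficiency η₂ = 1 − T_C/T_m = 1 − 290.93/571.00 = 0.4905, so W₂ = η₂·Q_m = 216.9 kW.

Ẇ₂ ≈ 216.9 kW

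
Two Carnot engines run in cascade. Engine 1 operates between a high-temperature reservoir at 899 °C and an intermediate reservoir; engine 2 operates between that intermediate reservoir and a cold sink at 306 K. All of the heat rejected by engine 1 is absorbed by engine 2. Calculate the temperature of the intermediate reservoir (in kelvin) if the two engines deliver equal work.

T_H = 899 °C → 899 + 273.15 = 1172.15 K.
For reversible stages Q_m = Q_H·(T_m/T_H). Setting W₁ = Q_H(1 − T_m/T_H) equal to W₂ = Q_m(1 − T_C/T_m) = Q_H·(T_m − T_C)/T_H gives T_H − T_m = T_m − T_C, so T_m = (T_H + T_C)/2 = (1172.15 + 306.00)/2 = 739 K.

T_m ≈ 739 K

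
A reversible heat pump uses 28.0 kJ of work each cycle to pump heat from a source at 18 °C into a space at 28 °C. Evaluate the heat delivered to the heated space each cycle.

T_H = 28 °C → 28 + 273.15 = 301.15 K.
T_C = 18 °C → 18 + 273.15 = 291.15 K.
For a reversible heat pump, COP_HP = T_H/(T_H − T_C) = 301.15/10.00 = 30.1150.
Q_H = COP_HP · W = 30.1150 × 28.0 = 843 kJ.

Q_H ≈ 843 kJ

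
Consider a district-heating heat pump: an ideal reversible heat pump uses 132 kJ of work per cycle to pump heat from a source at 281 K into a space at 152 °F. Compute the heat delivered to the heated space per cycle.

T_H = 152 °F → (152 − 32) × 5/9 = 66.67 °C = 339.82 K.
The Carnot heat-pump COP is COP_HP = T_H/(T_H − T_C) = 339.82/58.82 = 5.7776.
Q_H = COP_HP · W = 5.7776 × 132 = 763 kJ.

Q_H ≈ 763 kJ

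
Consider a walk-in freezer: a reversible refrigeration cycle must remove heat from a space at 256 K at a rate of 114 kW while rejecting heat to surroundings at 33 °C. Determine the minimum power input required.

Ẇ_in ≈ 22.33 kW

T_H = 33 °C → 33 + 273.15 = 306.15 K.
The reversible coefficient of performance is COP_R = T_C/(T_H − T_C) = 256.00/50.15 = 5.1047.
W = Q_C/COP_R = 114/5.1047 = 22.33 kW.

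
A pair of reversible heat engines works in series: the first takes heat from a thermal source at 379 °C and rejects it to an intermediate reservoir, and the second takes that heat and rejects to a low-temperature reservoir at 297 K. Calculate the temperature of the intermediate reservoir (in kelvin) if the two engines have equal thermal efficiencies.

T_H = 379 °C → 379 + 273.15 = 652.15 K.
Equal efficiencies require 1 − T_m/T_H = 1 − T_C/T_m, i.e. T_m/T_H = T_C/T_m, so T_m = √(T_H·T_C) = √(652.15 × 297.00) = 440.1 K.

T_m ≈ 440.1 K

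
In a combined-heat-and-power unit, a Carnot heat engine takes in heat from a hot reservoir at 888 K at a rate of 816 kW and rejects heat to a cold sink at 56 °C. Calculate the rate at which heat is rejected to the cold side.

T_C = 56 °C → 56 + 273.15 = 329.15 K.
The Carnot efficiency is η = 1 − T_C/T_H = 1 − 329.15/888.00 = 0.6293.
For a reversible cycle Q_C/Q_H = T_C/T_H, so Q_C = 816 × 329.15/888.00 = 302 kW.

Q̇_C ≈ 302 kW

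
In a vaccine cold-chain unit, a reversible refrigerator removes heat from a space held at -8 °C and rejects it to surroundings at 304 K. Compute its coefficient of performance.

COP_R ≈ 6.825

T_C = -8 °C → -8 + 273.15 = 265.15 K.
Carnot COP: COP_R = T_C/(T_H − T_C) = 265.15/(304.00 − 265.15) = 6.825.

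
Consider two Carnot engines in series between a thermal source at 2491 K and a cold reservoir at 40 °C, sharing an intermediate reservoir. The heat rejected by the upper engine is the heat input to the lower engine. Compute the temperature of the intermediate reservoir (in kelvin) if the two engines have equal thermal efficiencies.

T_C = 40 °C → 40 + 273.15 = 313.15 K.
Equal efficiencies require 1 − T_m/T_H = 1 − T_C/T_m, i.e. T_m/T_H = T_C/T_m, so T_m = √(T_H·T_C) = √(2491.00 × 313.15) = 883 K.

T_m ≈ 883 K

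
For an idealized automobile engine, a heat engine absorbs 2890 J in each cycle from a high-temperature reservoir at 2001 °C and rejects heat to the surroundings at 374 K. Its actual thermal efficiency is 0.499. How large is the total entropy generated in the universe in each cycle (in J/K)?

T_H = 2001 °C → 2001 + 273.15 = 2274.15 K.
W = η·Q_H = 0.499 × 2890 = 1442 J, so Q_C = Q_H − W = 1448 J.
Reservoir entropy changes: ΔS_H = −Q_H/T_H = −2890/2274.15 = -1.271 J/K and ΔS_C = +Q_C/T_C = 1448/374.00 = 3.871 J/K.
ΔS_univ = −Q_H/T_H + Q_C/T_C = 2.60 J/K (> 0, since η = 0.499 < η_Carnot = 0.836).

ΔS_univ ≈ 2.60 J/K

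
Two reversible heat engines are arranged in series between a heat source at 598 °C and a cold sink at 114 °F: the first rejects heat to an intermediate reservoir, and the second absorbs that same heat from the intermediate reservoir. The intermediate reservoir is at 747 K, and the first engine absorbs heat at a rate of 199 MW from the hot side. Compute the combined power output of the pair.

T_H = 598 °C → 598 + 273.15 = 871.15 K.
T_C = 114 °F → (114 − 32) × 5/9 = 45.56 °C = 318.71 K.
Two reversible stages in series are equivalent to a single Carnot engine between T_H and T_C, so η_total = 1 − T_C/T_H = 1 − 318.71/871.15 = 0.6342.
W_total = η_total · Q_H = 0.6342 × 199 = 126.2 MW.

Ẇ_total ≈ 126.2 MW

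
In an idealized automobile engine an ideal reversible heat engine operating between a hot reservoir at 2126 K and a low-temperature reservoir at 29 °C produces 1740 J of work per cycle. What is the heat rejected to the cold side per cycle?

Q_C ≈ 288 J

T_C = 29 °C → 29 + 273.15 = 302.15 K.
The Carnot efficiency is η = 1 − T_C/T_H = 1 − 302.15/2126.00 = 0.8579.
Since Q_C/Q_H = T_C/T_H and Q_H = W/η, Q_C = W·T_C/(T_H − T_C) = 1740 × 302.15/1823.85 = 288 J.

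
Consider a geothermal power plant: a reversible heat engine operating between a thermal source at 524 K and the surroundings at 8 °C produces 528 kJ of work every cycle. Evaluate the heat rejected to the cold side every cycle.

T_C = 8 °C → 8 + 273.15 = 281.15 K.
Since the cycle is reversible, η = 1 − T_C/T_H = 1 − 281.15/524.00 = 0.4635.
Since Q_C/Q_H = T_C/T_H and Q_H = W/η, Q_C = W·T_C/(T_H − T_C) = 528 × 281.15/242.85 = 611 kJ.

Q_C ≈ 611 kJ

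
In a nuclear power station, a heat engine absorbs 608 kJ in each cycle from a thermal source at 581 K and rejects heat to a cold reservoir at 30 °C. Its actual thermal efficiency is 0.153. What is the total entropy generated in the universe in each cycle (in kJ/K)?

ΔS_univ ≈ 0.6523 kJ/K

T_C = 30 °C → 30 + 273.15 = 303.15 K.
W = η·Q_H = 0.153 × 608 = 93.02 kJ, so Q_C = Q_H − W = 515.0 kJ.
Entropy balance on the reservoirs: −Q_H/T_H = -1.046 kJ/K, +Q_C/T_C = 1.699 kJ/K.
ΔS_univ = −Q_H/T_H + Q_C/T_C = 0.6523 kJ/K (> 0, since η = 0.153 < η_Carnot = 0.478).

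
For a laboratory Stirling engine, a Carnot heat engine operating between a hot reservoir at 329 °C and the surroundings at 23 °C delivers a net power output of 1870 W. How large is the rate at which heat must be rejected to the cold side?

T_H = 329 °C → 329 + 273.15 = 602.15 K.
T_C = 23 °C → 23 + 273.15 = 296.15 K.
η_rev = 1 − T_C/T_H = 1 − 296.15/602.15 = 0.5082.
Since Q_C/Q_H = T_C/T_H and Q_H = W/η, Q_C = W·T_C/(T_H − T_C) = 1870 × 296.15/306.00 = 1810 W.

Q̇_C ≈ 1810 W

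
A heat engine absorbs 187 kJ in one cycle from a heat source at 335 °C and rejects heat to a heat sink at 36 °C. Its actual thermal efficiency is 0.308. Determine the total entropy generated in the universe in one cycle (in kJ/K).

ΔS_univ ≈ 0.111 kJ/K

T_H = 335 °C → 335 + 273.15 = 608.15 K.
T_C = 36 °C → 36 + 273.15 = 309.15 K.
W = η·Q_H = 0.308 × 187 = 57.60 kJ, so Q_C = Q_H − W = 129.4 kJ.
The hot reservoir loses entropy Q_H/T_H = 187/608.15 = 0.3075 kJ/K; the cold reservoir gains Q_C/T_C = 129.4/309.15 = 0.4186 kJ/K.
ΔS_univ = −Q_H/T_H + Q_C/T_C = 0.111 kJ/K (> 0, since η = 0.308 < η_Carnot = 0.492).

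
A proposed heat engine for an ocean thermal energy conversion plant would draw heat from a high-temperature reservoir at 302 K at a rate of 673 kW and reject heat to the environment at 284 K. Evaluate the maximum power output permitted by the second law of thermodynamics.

No engine can exceed the Carnot limit: η_max = 1 − T_C/T_H = 1 − 284.00/302.00 = 0.0596.
W_max = η_max · Q_H = 0.0596 × 673 = 40.1 kW.

Ẇ_max ≈ 40.1 kW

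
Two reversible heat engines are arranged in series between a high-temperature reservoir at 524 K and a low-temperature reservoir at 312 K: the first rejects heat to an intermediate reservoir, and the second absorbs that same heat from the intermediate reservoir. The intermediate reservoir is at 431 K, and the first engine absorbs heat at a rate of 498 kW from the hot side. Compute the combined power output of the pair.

Two reversible stages in series are equivalent to a single Carnot engine between T_H and T_C, so η_total = 1 − T_C/T_H = 1 − 312.00/524.00 = 0.4046.
W_total = η_total · Q_H = 0.4046 × 498 = 201 kW.

Ẇ_total ≈ 201 kW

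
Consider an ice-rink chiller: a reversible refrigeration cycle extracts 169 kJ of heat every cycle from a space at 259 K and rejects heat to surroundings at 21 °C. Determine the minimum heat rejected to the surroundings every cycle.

T_H = 21 °C → 21 + 273.15 = 294.15 K.
For a reversible cycle Q_H/Q_C = T_H/T_C, so Q_H = Q_C·T_H/T_C = 169 × 294.15/259.00 = 192 kJ.

Q_H ≈ 192 kJ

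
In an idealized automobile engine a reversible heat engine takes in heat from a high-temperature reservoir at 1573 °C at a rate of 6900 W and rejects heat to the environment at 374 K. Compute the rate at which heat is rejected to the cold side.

T_H = 1573 °C → 1573 + 273.15 = 1846.15 K.
The Carnot efficiency is η = 1 − T_C/T_H = 1 − 374.00/1846.15 = 0.7974.
For a reversible cycle Q_C/Q_H = T_C/T_H, so Q_C = 6900 × 374.00/1846.15 = 1398 W.

Q̇_C ≈ 1398 W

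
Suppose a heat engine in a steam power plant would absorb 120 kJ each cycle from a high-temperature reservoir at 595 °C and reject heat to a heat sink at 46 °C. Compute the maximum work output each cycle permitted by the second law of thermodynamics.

W_max ≈ 75.89 kJ

T_H = 595 °C → 595 + 273.15 = 868.15 K.
T_C = 46 °C → 46 + 273.15 = 319.15 K.
The upper bound on efficiency is η_max = 1 − T_C/T_H = 1 − 319.15/868.15 = 0.6324.
W_max = η_max · Q_H = 0.6324 × 120 = 75.89 kJ.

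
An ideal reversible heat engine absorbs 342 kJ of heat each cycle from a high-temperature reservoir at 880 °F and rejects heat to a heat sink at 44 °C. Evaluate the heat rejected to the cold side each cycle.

Q_C ≈ 145.7 kJ

T_H = 880 °F → (880 − 32) × 5/9 = 471.11 °C = 744.26 K.
T_C = 44 °C → 44 + 273.15 = 317.15 K.
Carnot efficiency: η = 1 − T_C/T_H = 1 − 317.15/744.26 = 0.5739.
For a reversible cycle Q_C/Q_H = T_C/T_H, so Q_C = 342 × 317.15/744.26 = 145.7 kJ.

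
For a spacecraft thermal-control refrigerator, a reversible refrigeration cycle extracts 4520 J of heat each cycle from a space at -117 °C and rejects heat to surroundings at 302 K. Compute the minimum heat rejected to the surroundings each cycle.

T_C = -117 °C → -117 + 273.15 = 156.15 K.
For a reversible cycle Q_H/Q_C = T_H/T_C, so Q_H = Q_C·T_H/T_C = 4520 × 302.00/156.15 = 8740 J.

Q_H ≈ 8740 J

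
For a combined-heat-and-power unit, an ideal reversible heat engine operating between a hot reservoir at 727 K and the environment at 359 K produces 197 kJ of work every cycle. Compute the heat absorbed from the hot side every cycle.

Q_H ≈ 389 kJ

η_rev = 1 − T_C/T_H = 1 − 359.00/727.00 = 0.5062.
Q_H = W/η = 197/0.5062 = 389 kJ.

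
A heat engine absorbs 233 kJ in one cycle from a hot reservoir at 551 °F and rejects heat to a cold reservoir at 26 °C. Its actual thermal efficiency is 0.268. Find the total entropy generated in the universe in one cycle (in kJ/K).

ΔS_univ ≈ 0.1552 kJ/K

T_H = 551 °F → (551 − 32) × 5/9 = 288.33 °C = 561.48 K.
T_C = 26 °C → 26 + 273.15 = 299.15 K.
W = η·Q_H = 0.268 × 233 = 62.44 kJ, so Q_C = Q_H − W = 170.6 kJ.
The hot reservoir loses entropy Q_H/T_H = 233/561.48 = 0.4150 kJ/K; the cold reservoir gains Q_C/T_C = 170.6/299.15 = 0.5701 kJ/K.
ΔS_univ = −Q_H/T_H + Q_C/T_C = 0.1552 kJ/K (> 0, since η = 0.268 < η_Carnot = 0.467).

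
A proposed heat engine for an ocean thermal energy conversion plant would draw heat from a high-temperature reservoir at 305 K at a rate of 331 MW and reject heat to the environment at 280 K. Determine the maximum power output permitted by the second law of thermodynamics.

Ẇ_max ≈ 27.1 MW

By the Carnot theorem, η_max = 1 − T_C/T_H = 1 − 280.00/305.00 = 0.0820.
W_max = η_max · Q_H = 0.0820 × 331 = 27.1 MW.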